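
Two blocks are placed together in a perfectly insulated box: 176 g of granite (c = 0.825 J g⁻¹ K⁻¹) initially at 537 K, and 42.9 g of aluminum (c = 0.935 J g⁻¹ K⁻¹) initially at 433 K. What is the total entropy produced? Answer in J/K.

ΔS_total = 0.699 J/K

Energy balance: T_f = (m₁c₁T₁ + m₂c₂T₂)/(m₁c₁ + m₂c₂) = 514.49 K.
ΔS₁ = m₁c₁ ln(T_f/T₁) = 145.2 × ln(514.49/537) = -6.218 J/K.
ΔS₂ = m₂c₂ ln(T_f/T₂) = 40.1115 × ln(514.49/433) = 6.917 J/K.
ΔS_total = -6.218 + 6.917 = 0.699 J/K.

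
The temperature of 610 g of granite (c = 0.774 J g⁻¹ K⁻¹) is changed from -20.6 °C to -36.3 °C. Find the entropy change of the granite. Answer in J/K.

ΔS = -30.3 J/K

In kelvin: T₁ = 252.55 K, T₂ = 236.85 K. ΔS = ∫dQ_rev/T = m c ln(T₂/T₁) = 610 × 0.774 × ln(236.85/252.55) = -30.3 J/K.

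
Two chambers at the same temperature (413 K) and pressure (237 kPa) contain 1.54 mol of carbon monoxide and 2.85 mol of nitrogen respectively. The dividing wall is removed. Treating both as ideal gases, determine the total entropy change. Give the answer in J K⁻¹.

ΔS_mix = 23.6 J/K

Mole fractions: x_A = 1.54/4.39 = 0.351, x_B = 0.649.
ΔS_mix = −R(n_A ln x_A + n_B ln x_B) = −8.314 × (1.54 ln 0.351 + 2.85 ln 0.649) = 23.6 J/K.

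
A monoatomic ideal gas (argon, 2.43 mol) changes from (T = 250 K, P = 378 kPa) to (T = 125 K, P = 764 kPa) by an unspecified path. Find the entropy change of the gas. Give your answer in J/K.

ΔS = nC_p ln(T₂/T₁) − nR ln(P₂/P₁), with C_p = 5R/2 = 20.79 J mol⁻¹ K⁻¹ for a monoatomic ideal gas.
ΔS = 2.43 × [20.79 × ln(125/250) − 8.314 × ln(764/378)] = -49.2 J/K.

ΔS = -49.2 J/K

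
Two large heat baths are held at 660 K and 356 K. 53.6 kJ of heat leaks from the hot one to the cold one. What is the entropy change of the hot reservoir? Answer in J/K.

The hot reservoir loses heat Q, so ΔS_hot = −Q/T_H = −53600/660 = -81.2 J/K.

ΔS_hot = -81.2 J/K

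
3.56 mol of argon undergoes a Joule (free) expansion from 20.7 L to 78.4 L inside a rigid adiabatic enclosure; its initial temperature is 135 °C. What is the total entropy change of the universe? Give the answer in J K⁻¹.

ΔS_universe = 39.4 J/K

For an ideal gas in free expansion Q = 0 and W = 0, so T is unchanged.
Entropy is a state function; using a reversible isothermal path, ΔS_gas = nR ln(V₂/V₁) = 3.56 × 8.314 × ln(78.4/20.7) = 39.4 J/K.
The insulated surroundings exchange no heat, so ΔS_surr = 0 and ΔS_universe = ΔS_gas.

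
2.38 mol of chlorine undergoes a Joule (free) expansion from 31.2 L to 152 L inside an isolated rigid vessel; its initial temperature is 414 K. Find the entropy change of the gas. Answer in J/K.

No heat is exchanged and no work is done, so the ideal-gas temperature stays constant.
Entropy is a state function; using a reversible isothermal path, ΔS_gas = nR ln(V₂/V₁) = 2.38 × 8.314 × ln(152/31.2) = 31.3 J/K.

ΔS_gas = 31.3 J/K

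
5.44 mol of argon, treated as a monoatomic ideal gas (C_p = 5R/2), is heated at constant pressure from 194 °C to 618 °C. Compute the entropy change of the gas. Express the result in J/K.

In kelvin: T₁ = 467.15 K, T₂ = 891.15 K. At constant pressure, ΔS = nC_p ln(T₂/T₁) with C_p = 5R/2 = 20.79 J mol⁻¹ K⁻¹.
ΔS = 5.44 × 20.79 × ln(891.15/467.15) = 73 J/K.

ΔS = 73 J/K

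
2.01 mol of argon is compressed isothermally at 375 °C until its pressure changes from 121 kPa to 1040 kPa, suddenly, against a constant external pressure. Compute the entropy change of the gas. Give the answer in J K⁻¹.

ΔS_gas = -35.9 J/K

Entropy is a state function, so ΔS_gas depends only on the end states.
For an isothermal ideal gas ΔS_gas = nR ln(P₁/P₂) = 2.01 × 8.314 × ln(121/1040) = -35.9 J/K.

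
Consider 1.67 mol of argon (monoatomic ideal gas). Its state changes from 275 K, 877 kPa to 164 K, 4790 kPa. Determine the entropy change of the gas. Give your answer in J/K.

ΔS = nC_p ln(T₂/T₁) − nR ln(P₂/P₁), with C_p = 5R/2 = 20.79 J mol⁻¹ K⁻¹ for a monoatomic ideal gas.
ΔS = 1.67 × [20.79 × ln(164/275) − 8.314 × ln(4790/877)] = -41.5 J/K.

ΔS = -41.5 J/K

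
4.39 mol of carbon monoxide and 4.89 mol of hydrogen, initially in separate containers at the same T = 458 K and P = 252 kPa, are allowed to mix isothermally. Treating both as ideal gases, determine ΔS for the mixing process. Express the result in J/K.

ΔS_mix = 53.4 J/K

Mole fractions: x_A = 4.39/9.28 = 0.473, x_B = 0.527.
ΔS_mix = −R(n_A ln x_A + n_B ln x_B) = −8.314 × (4.39 ln 0.473 + 4.89 ln 0.527) = 53.4 J/K.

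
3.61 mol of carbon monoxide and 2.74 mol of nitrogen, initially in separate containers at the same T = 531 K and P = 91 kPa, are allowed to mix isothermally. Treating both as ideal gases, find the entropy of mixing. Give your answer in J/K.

ΔS_mix = 36.1 J/K

Mole fractions: x_A = 3.61/6.35 = 0.569, x_B = 0.431.
ΔS_mix = −R(n_A ln x_A + n_B ln x_B) = −8.314 × (3.61 ln 0.569 + 2.74 ln 0.431) = 36.1 J/K.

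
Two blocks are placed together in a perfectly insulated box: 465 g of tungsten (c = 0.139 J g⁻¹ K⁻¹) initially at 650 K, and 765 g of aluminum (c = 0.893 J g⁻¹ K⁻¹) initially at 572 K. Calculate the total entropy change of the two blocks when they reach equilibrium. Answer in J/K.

Energy balance: T_f = (m₁c₁T₁ + m₂c₂T₂)/(m₁c₁ + m₂c₂) = 578.74 K.
ΔS₁ = m₁c₁ ln(T_f/T₁) = 64.635 × ln(578.74/650) = -7.505 J/K.
ΔS₂ = m₂c₂ ln(T_f/T₂) = 683.145 × ln(578.74/572) = 8.005 J/K.
ΔS_total = -7.505 + 8.005 = 0.5 J/K.

ΔS_total = 0.5 J/K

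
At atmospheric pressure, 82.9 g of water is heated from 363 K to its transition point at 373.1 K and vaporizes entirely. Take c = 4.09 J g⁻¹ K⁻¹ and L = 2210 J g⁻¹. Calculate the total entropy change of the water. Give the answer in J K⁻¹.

Warming step: ΔS₁ = m c ln(T_tr/T_i) = 82.9 × 4.09 × ln(373.1/363) = 9.305 J/K.
Phase change: ΔS₂ = +mL/T_tr = 82.9 × 2210 / 373.1 = 491 J/K.
ΔS_total = (9.305) + (491) = 500 J/K.

ΔS = 500 J/K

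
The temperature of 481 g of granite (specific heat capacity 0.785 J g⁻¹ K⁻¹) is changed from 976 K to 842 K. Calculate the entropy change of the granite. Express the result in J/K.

ΔS = ∫dQ_rev/T = m c ln(T₂/T₁) = 481 × 0.785 × ln(842/976) = -55.8 J/K.

ΔS = -55.8 J/K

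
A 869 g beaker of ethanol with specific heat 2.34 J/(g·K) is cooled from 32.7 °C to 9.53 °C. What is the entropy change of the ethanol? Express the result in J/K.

In kelvin: T₁ = 305.85 K, T₂ = 282.68 K. ΔS = ∫dQ_rev/T = m c ln(T₂/T₁) = 869 × 2.34 × ln(282.68/305.85) = -160 J/K.

ΔS = -160 J/K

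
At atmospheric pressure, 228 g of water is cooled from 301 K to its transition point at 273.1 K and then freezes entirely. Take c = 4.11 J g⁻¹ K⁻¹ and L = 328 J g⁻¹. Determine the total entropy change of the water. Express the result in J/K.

ΔS = -365 J/K

Cooling step: ΔS₁ = m c ln(T_tr/T_i) = 228 × 4.11 × ln(273.1/301) = -91.15 J/K.
Phase change: ΔS₂ = −mL/T_tr = −228 × 328 / 273.1 = -273.8 J/K.
ΔS_total = (-91.15) + (-273.8) = -365 J/K.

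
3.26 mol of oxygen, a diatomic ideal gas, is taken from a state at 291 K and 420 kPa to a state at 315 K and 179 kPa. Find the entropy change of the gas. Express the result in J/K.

ΔS = 30.6 J/K

ΔS = nC_p ln(T₂/T₁) − nR ln(P₂/P₁), with C_p = 7R/2 = 29.1 J mol⁻¹ K⁻¹ for a diatomic ideal gas.
ΔS = 3.26 × [29.1 × ln(315/291) − 8.314 × ln(179/420)] = 30.6 J/K.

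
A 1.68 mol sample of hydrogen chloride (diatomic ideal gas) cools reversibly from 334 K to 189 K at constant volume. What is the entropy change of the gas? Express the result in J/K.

ΔS = -19.9 J/K

At constant volume, ΔS = nC_V ln(T₂/T₁) with C_V = 5R/2 = 20.79 J mol⁻¹ K⁻¹.
ΔS = 1.68 × 20.79 × ln(189/334) = -19.9 J/K.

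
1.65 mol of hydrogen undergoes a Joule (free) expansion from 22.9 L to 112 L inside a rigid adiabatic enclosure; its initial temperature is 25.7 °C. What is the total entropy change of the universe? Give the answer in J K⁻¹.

ΔS_universe = 21.8 J/K

No heat is exchanged and no work is done, so the ideal-gas temperature stays constant.
Entropy is a state function; using a reversible isothermal path, ΔS_gas = nR ln(V₂/V₁) = 1.65 × 8.314 × ln(112/22.9) = 21.8 J/K.
The insulated surroundings exchange no heat, so ΔS_surr = 0 and ΔS_universe = ΔS_gas.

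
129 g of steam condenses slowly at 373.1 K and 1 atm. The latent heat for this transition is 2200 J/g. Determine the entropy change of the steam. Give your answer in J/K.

Heat released by the substance: Q = −mL = −129 × 2200 = −283800 J.
At constant T, ΔS = Q_rev/T = −283800 / 373.1 = -761 J/K.

ΔS = -761 J/K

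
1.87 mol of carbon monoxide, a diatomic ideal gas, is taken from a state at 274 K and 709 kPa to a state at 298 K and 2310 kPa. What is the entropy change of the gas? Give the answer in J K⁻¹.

ΔS = -13.8 J/K

ΔS = nC_p ln(T₂/T₁) − nR ln(P₂/P₁), with C_p = 7R/2 = 29.1 J mol⁻¹ K⁻¹ for a diatomic ideal gas.
ΔS = 1.87 × [29.1 × ln(298/274) − 8.314 × ln(2310/709)] = -13.8 J/K.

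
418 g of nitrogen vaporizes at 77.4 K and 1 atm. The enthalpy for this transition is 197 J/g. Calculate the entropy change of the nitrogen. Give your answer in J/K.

Heat absorbed by the substance: Q = mL = 418 × 197 = 82346 J.
At constant T, ΔS = Q_rev/T = 82346 / 77.4 = 1060 J/K.

ΔS = 1060 J/K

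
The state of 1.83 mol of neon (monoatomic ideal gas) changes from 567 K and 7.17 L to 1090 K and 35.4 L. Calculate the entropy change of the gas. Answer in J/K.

ΔS = 39.2 J/K

Entropy is a state function: ΔS = nC_V ln(T₂/T₁) + nR ln(V₂/V₁), with C_V = 3R/2 = 12.47 J mol⁻¹ K⁻¹ for a monoatomic ideal gas.
ΔS = 1.83 × [12.47 × ln(1090/567) + 8.314 × ln(35.4/7.17)] = 39.2 J/K.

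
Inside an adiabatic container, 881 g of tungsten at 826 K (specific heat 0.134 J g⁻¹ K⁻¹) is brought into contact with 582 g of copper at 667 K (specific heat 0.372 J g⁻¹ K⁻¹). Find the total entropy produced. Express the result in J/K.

Energy balance: T_f = (m₁c₁T₁ + m₂c₂T₂)/(m₁c₁ + m₂c₂) = 723.11 K.
ΔS₁ = m₁c₁ ln(T_f/T₁) = 118.054 × ln(723.11/826) = -15.71 J/K.
ΔS₂ = m₂c₂ ln(T_f/T₂) = 216.504 × ln(723.11/667) = 17.49 J/K.
ΔS_total = -15.71 + 17.49 = 1.78 J/K.

ΔS_total = 1.78 J/K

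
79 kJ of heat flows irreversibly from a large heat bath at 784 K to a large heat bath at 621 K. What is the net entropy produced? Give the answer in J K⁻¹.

ΔS_hot = −Q/T_H = −79000/784 = -100.8 J/K and ΔS_cold = +Q/T_C = 79000/621 = 127.2 J/K.
ΔS_total = -100.8 + 127.2 = 26.4 J/K, positive as the second law requires.

ΔS_total = 26.4 J/K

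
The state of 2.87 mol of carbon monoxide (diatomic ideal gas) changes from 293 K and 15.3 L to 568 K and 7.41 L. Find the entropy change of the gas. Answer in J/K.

Entropy is a state function: ΔS = nC_V ln(T₂/T₁) + nR ln(V₂/V₁), with C_V = 5R/2 = 20.79 J mol⁻¹ K⁻¹ for a diatomic ideal gas.
ΔS = 2.87 × [20.79 × ln(568/293) + 8.314 × ln(7.41/15.3)] = 22.2 J/K.

ΔS = 22.2 J/K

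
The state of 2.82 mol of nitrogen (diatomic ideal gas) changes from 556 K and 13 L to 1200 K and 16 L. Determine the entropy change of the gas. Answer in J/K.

Entropy is a state function: ΔS = nC_V ln(T₂/T₁) + nR ln(V₂/V₁), with C_V = 5R/2 = 20.79 J mol⁻¹ K⁻¹ for a diatomic ideal gas.
ΔS = 2.82 × [20.79 × ln(1200/556) + 8.314 × ln(16/13)] = 50 J/K.

ΔS = 50 J/K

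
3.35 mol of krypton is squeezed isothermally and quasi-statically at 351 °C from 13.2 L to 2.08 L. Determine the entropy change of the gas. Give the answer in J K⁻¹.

For an isothermal ideal gas ΔS_gas = nR ln(V₂/V₁) = 3.35 × 8.314 × ln(2.08/13.2) = -51.5 J/K.

ΔS_gas = -51.5 J/K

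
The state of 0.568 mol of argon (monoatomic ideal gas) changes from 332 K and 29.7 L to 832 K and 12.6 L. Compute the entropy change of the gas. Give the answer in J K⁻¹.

ΔS = 2.46 J/K

Entropy is a state function: ΔS = nC_V ln(T₂/T₁) + nR ln(V₂/V₁), with C_V = 3R/2 = 12.47 J mol⁻¹ K⁻¹ for a monoatomic ideal gas.
ΔS = 0.568 × [12.47 × ln(832/332) + 8.314 × ln(12.6/29.7)] = 2.46 J/K.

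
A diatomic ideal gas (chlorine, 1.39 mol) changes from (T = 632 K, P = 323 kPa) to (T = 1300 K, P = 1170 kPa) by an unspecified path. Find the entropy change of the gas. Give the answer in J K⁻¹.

ΔS = 14.3 J/K

ΔS = nC_p ln(T₂/T₁) − nR ln(P₂/P₁), with C_p = 7R/2 = 29.1 J mol⁻¹ K⁻¹ for a diatomic ideal gas.
ΔS = 1.39 × [29.1 × ln(1300/632) − 8.314 × ln(1170/323)] = 14.3 J/K.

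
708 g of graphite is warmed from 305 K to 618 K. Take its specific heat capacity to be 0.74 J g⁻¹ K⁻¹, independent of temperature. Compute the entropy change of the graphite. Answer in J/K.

ΔS = 370 J/K

ΔS = ∫dQ_rev/T = m c ln(T₂/T₁) = 708 × 0.74 × ln(618/305) = 370 J/K.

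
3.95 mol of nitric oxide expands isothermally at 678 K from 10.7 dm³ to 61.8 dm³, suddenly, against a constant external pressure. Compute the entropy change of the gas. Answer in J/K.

Entropy is a state function, so ΔS_gas depends only on the end states.
For an isothermal ideal gas ΔS_gas = nR ln(V₂/V₁) = 3.95 × 8.314 × ln(61.8/10.7) = 57.6 J/K.

ΔS_gas = 57.6 J/K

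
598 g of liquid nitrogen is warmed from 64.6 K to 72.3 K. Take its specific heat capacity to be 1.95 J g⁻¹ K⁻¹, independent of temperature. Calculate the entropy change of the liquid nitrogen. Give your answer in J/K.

ΔS = ∫dQ_rev/T = m c ln(T₂/T₁) = 598 × 1.95 × ln(72.3/64.6) = 131 J/K.

ΔS = 131 J/K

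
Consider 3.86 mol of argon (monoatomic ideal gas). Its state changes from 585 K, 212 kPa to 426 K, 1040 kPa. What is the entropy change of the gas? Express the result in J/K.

ΔS = -76.5 J/K

ΔS = nC_p ln(T₂/T₁) − nR ln(P₂/P₁), with C_p = 5R/2 = 20.79 J mol⁻¹ K⁻¹ for a monoatomic ideal gas.
ΔS = 3.86 × [20.79 × ln(426/585) − 8.314 × ln(1040/212)] = -76.5 J/K.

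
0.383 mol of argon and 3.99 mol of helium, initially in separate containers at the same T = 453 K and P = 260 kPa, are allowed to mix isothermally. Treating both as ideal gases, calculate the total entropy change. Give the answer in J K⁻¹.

ΔS_mix = 10.8 J/K

Mole fractions: x_A = 0.383/4.37 = 0.0876, x_B = 0.912.
ΔS_mix = −R(n_A ln x_A + n_B ln x_B) = −8.314 × (0.383 ln 0.0876 + 3.99 ln 0.912) = 10.8 J/K.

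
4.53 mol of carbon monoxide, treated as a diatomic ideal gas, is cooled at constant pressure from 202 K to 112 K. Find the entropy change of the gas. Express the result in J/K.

ΔS = -77.7 J/K

At constant pressure, ΔS = nC_p ln(T₂/T₁) with C_p = 7R/2 = 29.1 J mol⁻¹ K⁻¹.
ΔS = 4.53 × 29.1 × ln(112/202) = -77.7 J/K.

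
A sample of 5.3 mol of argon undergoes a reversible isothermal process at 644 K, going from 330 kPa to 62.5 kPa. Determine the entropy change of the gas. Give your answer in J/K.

For an isothermal ideal gas ΔS_gas = nR ln(P₁/P₂) = 5.3 × 8.314 × ln(330/62.5) = 73.3 J/K.

ΔS_gas = 73.3 J/K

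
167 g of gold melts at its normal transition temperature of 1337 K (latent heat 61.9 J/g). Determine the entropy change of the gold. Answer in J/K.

Heat absorbed by the substance: Q = mL = 167 × 61.9 = 10337.3 J.
At constant T, ΔS = Q_rev/T = 10337.3 / 1337 = 7.73 J/K.

ΔS = 7.73 J/K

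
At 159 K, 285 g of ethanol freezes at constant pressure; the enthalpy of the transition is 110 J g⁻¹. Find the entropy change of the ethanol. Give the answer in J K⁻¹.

ΔS = -197 J/K

Heat released by the substance: Q = −mL = −285 × 110 = −31350 J.
At constant T, ΔS = Q_rev/T = −31350 / 159 = -197 J/K.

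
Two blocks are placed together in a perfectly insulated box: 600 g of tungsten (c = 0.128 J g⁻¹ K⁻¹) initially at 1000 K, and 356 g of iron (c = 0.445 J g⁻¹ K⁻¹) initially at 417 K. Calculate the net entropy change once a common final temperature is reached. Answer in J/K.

Energy balance: T_f = (m₁c₁T₁ + m₂c₂T₂)/(m₁c₁ + m₂c₂) = 607.35 K.
ΔS₁ = m₁c₁ ln(T_f/T₁) = 76.8 × ln(607.35/1000) = -38.3 J/K.
ΔS₂ = m₂c₂ ln(T_f/T₂) = 158.42 × ln(607.35/417) = 59.57 J/K.
ΔS_total = -38.3 + 59.57 = 21.3 J/K.

ΔS_total = 21.3 J/K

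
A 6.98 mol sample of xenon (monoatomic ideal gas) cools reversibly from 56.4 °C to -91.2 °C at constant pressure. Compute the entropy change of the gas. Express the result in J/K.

In kelvin: T₁ = 329.55 K, T₂ = 181.95 K. At constant pressure, ΔS = nC_p ln(T₂/T₁) with C_p = 5R/2 = 20.79 J mol⁻¹ K⁻¹.
ΔS = 6.98 × 20.79 × ln(181.95/329.55) = -86.2 J/K.

ΔS = -86.2 J/K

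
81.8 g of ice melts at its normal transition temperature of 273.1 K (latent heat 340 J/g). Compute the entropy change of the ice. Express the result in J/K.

Heat absorbed by the substance: Q = mL = 81.8 × 340 = 27812 J.
At constant T, ΔS = Q_rev/T = 27812 / 273.1 = 102 J/K.

ΔS = 102 J/K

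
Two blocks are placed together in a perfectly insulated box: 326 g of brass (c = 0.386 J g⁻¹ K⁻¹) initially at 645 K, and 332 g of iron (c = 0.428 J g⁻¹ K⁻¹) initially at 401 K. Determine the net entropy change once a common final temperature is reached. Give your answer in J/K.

Energy balance: T_f = (m₁c₁T₁ + m₂c₂T₂)/(m₁c₁ + m₂c₂) = 515.6 K.
ΔS₁ = m₁c₁ ln(T_f/T₁) = 125.836 × ln(515.6/645) = -28.18 J/K.
ΔS₂ = m₂c₂ ln(T_f/T₂) = 142.096 × ln(515.6/401) = 35.72 J/K.
ΔS_total = -28.18 + 35.72 = 7.54 J/K.

ΔS_total = 7.54 J/K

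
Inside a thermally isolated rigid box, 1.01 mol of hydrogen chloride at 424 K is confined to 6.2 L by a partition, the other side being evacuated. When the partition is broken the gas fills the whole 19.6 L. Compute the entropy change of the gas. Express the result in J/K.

No heat is exchanged and no work is done, so the ideal-gas temperature stays constant.
Entropy is a state function; using a reversible isothermal path, ΔS_gas = nR ln(V₂/V₁) = 1.01 × 8.314 × ln(19.6/6.2) = 9.66 J/K.

ΔS_gas = 9.66 J/K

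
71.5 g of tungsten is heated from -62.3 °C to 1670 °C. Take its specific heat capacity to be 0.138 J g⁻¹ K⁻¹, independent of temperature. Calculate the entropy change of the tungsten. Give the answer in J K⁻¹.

ΔS = 21.9 J/K

In kelvin: T₁ = 210.85 K, T₂ = 1943.15 K. ΔS = ∫dQ_rev/T = m c ln(T₂/T₁) = 71.5 × 0.138 × ln(1943.15/210.85) = 21.9 J/K.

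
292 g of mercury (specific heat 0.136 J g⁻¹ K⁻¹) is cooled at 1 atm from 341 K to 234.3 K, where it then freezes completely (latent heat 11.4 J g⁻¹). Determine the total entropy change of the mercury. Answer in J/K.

Cooling step: ΔS₁ = m c ln(T_tr/T_i) = 292 × 0.136 × ln(234.3/341) = -14.9 J/K.
Phase change: ΔS₂ = −mL/T_tr = −292 × 11.4 / 234.3 = -14.21 J/K.
ΔS_total = (-14.9) + (-14.21) = -29.1 J/K.

ΔS = -29.1 J/K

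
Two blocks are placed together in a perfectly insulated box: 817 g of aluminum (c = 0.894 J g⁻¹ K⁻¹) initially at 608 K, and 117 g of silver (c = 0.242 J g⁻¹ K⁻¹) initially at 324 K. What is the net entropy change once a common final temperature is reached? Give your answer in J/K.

Energy balance: T_f = (m₁c₁T₁ + m₂c₂T₂)/(m₁c₁ + m₂c₂) = 597.4 K.
ΔS₁ = m₁c₁ ln(T_f/T₁) = 730.398 × ln(597.4/608) = -12.84 J/K.
ΔS₂ = m₂c₂ ln(T_f/T₂) = 28.314 × ln(597.4/324) = 17.32 J/K.
ΔS_total = -12.84 + 17.32 = 4.48 J/K.

ΔS_total = 4.48 J/K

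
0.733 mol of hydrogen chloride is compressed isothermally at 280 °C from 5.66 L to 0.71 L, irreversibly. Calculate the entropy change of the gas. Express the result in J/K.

ΔS_gas = -12.7 J/K

Entropy is a state function, so ΔS_gas depends only on the end states.
For an isothermal ideal gas ΔS_gas = nR ln(V₂/V₁) = 0.733 × 8.314 × ln(0.71/5.66) = -12.7 J/K.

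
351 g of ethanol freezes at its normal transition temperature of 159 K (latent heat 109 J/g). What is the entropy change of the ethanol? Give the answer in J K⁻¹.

ΔS = -241 J/K

Heat released by the substance: Q = −mL = −351 × 109 = −38259 J.
At constant T, ΔS = Q_rev/T = −38259 / 159 = -241 J/K.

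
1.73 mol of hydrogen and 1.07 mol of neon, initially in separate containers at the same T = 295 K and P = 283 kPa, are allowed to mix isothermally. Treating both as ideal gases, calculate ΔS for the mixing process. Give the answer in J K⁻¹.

Mole fractions: x_A = 1.73/2.8 = 0.618, x_B = 0.382.
ΔS_mix = −R(n_A ln x_A + n_B ln x_B) = −8.314 × (1.73 ln 0.618 + 1.07 ln 0.382) = 15.5 J/K.

ΔS_mix = 15.5 J/K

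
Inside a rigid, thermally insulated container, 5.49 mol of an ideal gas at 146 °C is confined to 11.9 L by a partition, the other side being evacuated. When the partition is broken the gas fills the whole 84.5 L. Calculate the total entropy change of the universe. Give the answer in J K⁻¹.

No heat is exchanged and no work is done, so the ideal-gas temperature stays constant.
Entropy is a state function; using a reversible isothermal path, ΔS_gas = nR ln(V₂/V₁) = 5.49 × 8.314 × ln(84.5/11.9) = 89.5 J/K.
The insulated surroundings exchange no heat, so ΔS_surr = 0 and ΔS_universe = ΔS_gas.

ΔS_universe = 89.5 J/K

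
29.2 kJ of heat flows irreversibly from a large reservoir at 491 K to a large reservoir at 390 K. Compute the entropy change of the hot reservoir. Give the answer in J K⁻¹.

The hot reservoir loses heat Q, so ΔS_hot = −Q/T_H = −29200/491 = -59.5 J/K.

ΔS_hot = -59.5 J/K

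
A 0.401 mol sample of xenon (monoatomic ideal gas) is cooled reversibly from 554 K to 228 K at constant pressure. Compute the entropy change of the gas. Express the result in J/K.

ΔS = -7.4 J/K

At constant pressure, ΔS = nC_p ln(T₂/T₁) with C_p = 5R/2 = 20.79 J mol⁻¹ K⁻¹.
ΔS = 0.401 × 20.79 × ln(228/554) = -7.4 J/K.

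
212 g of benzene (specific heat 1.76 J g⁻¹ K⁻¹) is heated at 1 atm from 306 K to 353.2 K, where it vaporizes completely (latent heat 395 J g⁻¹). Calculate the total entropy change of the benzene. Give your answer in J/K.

Warming step: ΔS₁ = m c ln(T_tr/T_i) = 212 × 1.76 × ln(353.2/306) = 53.52 J/K.
Phase change: ΔS₂ = +mL/T_tr = 212 × 395 / 353.2 = 237.1 J/K.
ΔS_total = (53.52) + (237.1) = 291 J/K.

ΔS = 291 J/K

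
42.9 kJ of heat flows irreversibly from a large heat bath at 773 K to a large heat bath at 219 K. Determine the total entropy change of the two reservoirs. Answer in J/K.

ΔS_total = 140 J/K

ΔS_hot = −Q/T_H = −42900/773 = -55.5 J/K and ΔS_cold = +Q/T_C = 42900/219 = 195.9 J/K.
ΔS_total = -55.5 + 195.9 = 140 J/K, positive as the second law requires.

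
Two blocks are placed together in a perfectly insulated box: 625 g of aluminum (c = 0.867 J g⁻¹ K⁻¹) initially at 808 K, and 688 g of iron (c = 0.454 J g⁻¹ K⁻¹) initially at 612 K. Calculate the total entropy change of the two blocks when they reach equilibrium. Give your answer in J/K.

Energy balance: T_f = (m₁c₁T₁ + m₂c₂T₂)/(m₁c₁ + m₂c₂) = 736.33 K.
ΔS₁ = m₁c₁ ln(T_f/T₁) = 541.875 × ln(736.33/808) = -50.33 J/K.
ΔS₂ = m₂c₂ ln(T_f/T₂) = 312.352 × ln(736.33/612) = 57.77 J/K.
ΔS_total = -50.33 + 57.77 = 7.44 J/K.

ΔS_total = 7.44 J/K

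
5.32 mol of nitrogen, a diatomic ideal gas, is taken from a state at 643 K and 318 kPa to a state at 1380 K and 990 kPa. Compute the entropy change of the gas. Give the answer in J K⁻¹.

ΔS = nC_p ln(T₂/T₁) − nR ln(P₂/P₁), with C_p = 7R/2 = 29.1 J mol⁻¹ K⁻¹ for a diatomic ideal gas.
ΔS = 5.32 × [29.1 × ln(1380/643) − 8.314 × ln(990/318)] = 68 J/K.

ΔS = 68 J/K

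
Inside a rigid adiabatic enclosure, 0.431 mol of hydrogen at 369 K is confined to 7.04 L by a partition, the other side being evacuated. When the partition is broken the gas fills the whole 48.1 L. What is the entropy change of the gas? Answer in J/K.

ΔS_gas = 6.89 J/K

For an ideal gas in free expansion Q = 0 and W = 0, so T is unchanged.
Entropy is a state function; using a reversible isothermal path, ΔS_gas = nR ln(V₂/V₁) = 0.431 × 8.314 × ln(48.1/7.04) = 6.89 J/K.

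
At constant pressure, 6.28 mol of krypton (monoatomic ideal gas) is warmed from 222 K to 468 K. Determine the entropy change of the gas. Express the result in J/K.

ΔS = 97.3 J/K

At constant pressure, ΔS = nC_p ln(T₂/T₁) with C_p = 5R/2 = 20.79 J mol⁻¹ K⁻¹.
ΔS = 6.28 × 20.79 × ln(468/222) = 97.3 J/K.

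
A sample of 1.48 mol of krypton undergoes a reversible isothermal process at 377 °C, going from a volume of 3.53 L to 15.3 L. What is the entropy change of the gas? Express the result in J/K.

ΔS_gas = 18 J/K

For an isothermal ideal gas ΔS_gas = nR ln(V₂/V₁) = 1.48 × 8.314 × ln(15.3/3.53) = 18 J/K.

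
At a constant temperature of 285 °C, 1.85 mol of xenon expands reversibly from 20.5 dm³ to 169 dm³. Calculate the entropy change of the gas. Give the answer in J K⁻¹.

For an isothermal ideal gas ΔS_gas = nR ln(V₂/V₁) = 1.85 × 8.314 × ln(169/20.5) = 32.4 J/K.

ΔS_gas = 32.4 J/K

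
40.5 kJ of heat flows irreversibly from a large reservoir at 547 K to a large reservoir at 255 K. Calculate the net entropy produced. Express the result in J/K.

ΔS_hot = −Q/T_H = −40500/547 = -74.04 J/K and ΔS_cold = +Q/T_C = 40500/255 = 158.8 J/K.
ΔS_total = -74.04 + 158.8 = 84.8 J/K, positive as the second law requires.

ΔS_total = 84.8 J/K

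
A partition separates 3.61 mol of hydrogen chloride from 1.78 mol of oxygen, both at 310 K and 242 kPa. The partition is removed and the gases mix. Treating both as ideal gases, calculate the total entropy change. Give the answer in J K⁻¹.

Mole fractions: x_A = 3.61/5.39 = 0.67, x_B = 0.33.
ΔS_mix = −R(n_A ln x_A + n_B ln x_B) = −8.314 × (3.61 ln 0.67 + 1.78 ln 0.33) = 28.4 J/K.

ΔS_mix = 28.4 J/K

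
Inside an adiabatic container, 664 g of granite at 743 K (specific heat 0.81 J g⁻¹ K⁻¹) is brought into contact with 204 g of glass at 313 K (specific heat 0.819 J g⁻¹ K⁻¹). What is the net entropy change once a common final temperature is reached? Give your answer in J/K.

Energy balance: T_f = (m₁c₁T₁ + m₂c₂T₂)/(m₁c₁ + m₂c₂) = 641.08 K.
ΔS₁ = m₁c₁ ln(T_f/T₁) = 537.84 × ln(641.08/743) = -79.351 J/K.
ΔS₂ = m₂c₂ ln(T_f/T₂) = 167.076 × ln(641.08/313) = 119.79 J/K.
ΔS_total = -79.351 + 119.79 = 40.4 J/K.

ΔS_total = 40.4 J/K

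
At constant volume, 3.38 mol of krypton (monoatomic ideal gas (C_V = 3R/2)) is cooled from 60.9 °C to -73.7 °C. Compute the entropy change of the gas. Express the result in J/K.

In kelvin: T₁ = 334.05 K, T₂ = 199.45 K. At constant volume, ΔS = nC_V ln(T₂/T₁) with C_V = 3R/2 = 12.47 J mol⁻¹ K⁻¹.
ΔS = 3.38 × 12.47 × ln(199.45/334.05) = -21.7 J/K.

ΔS = -21.7 J/K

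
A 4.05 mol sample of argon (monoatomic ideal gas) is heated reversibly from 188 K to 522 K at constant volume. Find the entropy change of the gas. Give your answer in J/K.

At constant volume, ΔS = nC_V ln(T₂/T₁) with C_V = 3R/2 = 12.47 J mol⁻¹ K⁻¹.
ΔS = 4.05 × 12.47 × ln(522/188) = 51.6 J/K.

ΔS = 51.6 J/K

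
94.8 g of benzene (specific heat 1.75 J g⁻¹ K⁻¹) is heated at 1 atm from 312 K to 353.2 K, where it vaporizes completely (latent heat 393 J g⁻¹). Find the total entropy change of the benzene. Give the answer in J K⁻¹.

ΔS = 126 J/K

Warming step: ΔS₁ = m c ln(T_tr/T_i) = 94.8 × 1.75 × ln(353.2/312) = 20.58 J/K.
Phase change: ΔS₂ = +mL/T_tr = 94.8 × 393 / 353.2 = 105.5 J/K.
ΔS_total = (20.58) + (105.5) = 126 J/K.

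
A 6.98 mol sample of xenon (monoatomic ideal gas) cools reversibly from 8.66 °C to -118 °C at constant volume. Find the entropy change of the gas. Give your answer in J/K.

In kelvin: T₁ = 281.81 K, T₂ = 155.15 K. At constant volume, ΔS = nC_V ln(T₂/T₁) with C_V = 3R/2 = 12.47 J mol⁻¹ K⁻¹.
ΔS = 6.98 × 12.47 × ln(155.15/281.81) = -52 J/K.

ΔS = -52 J/K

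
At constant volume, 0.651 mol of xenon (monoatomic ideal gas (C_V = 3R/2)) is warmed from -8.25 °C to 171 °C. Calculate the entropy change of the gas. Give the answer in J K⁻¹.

In kelvin: T₁ = 264.9 K, T₂ = 444.15 K. At constant volume, ΔS = nC_V ln(T₂/T₁) with C_V = 3R/2 = 12.47 J mol⁻¹ K⁻¹.
ΔS = 0.651 × 12.47 × ln(444.15/264.9) = 4.2 J/K.

ΔS = 4.2 J/K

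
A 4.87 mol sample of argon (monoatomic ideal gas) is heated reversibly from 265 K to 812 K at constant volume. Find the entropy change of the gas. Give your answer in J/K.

At constant volume, ΔS = nC_V ln(T₂/T₁) with C_V = 3R/2 = 12.47 J mol⁻¹ K⁻¹.
ΔS = 4.87 × 12.47 × ln(812/265) = 68 J/K.

ΔS = 68 J/K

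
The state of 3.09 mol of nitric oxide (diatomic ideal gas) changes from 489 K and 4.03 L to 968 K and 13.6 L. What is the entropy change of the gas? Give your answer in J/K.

ΔS = 75.1 J/K

Entropy is a state function: ΔS = nC_V ln(T₂/T₁) + nR ln(V₂/V₁), with C_V = 5R/2 = 20.79 J mol⁻¹ K⁻¹ for a diatomic ideal gas.
ΔS = 3.09 × [20.79 × ln(968/489) + 8.314 × ln(13.6/4.03)] = 75.1 J/K.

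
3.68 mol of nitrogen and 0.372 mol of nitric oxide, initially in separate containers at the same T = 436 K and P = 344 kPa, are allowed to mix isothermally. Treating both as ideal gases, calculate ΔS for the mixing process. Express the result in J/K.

Mole fractions: x_A = 3.68/4.05 = 0.908, x_B = 0.0918.
ΔS_mix = −R(n_A ln x_A + n_B ln x_B) = −8.314 × (3.68 ln 0.908 + 0.372 ln 0.0918) = 10.3 J/K.

ΔS_mix = 10.3 J/K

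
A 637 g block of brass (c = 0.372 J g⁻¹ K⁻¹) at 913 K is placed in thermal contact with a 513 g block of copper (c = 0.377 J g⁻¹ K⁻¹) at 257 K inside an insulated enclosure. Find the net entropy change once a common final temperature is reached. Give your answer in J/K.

Energy balance: T_f = (m₁c₁T₁ + m₂c₂T₂)/(m₁c₁ + m₂c₂) = 618.2 K.
ΔS₁ = m₁c₁ ln(T_f/T₁) = 236.964 × ln(618.2/913) = -92.4 J/K.
ΔS₂ = m₂c₂ ln(T_f/T₂) = 193.401 × ln(618.2/257) = 169.8 J/K.
ΔS_total = -92.4 + 169.8 = 77.4 J/K.

ΔS_total = 77.4 J/K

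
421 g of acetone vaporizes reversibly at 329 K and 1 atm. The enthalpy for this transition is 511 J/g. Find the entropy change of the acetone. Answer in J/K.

ΔS = 654 J/K

Heat absorbed by the substance: Q = mL = 421 × 511 = 215131 J.
At constant T, ΔS = Q_rev/T = 215131 / 329 = 654 J/K.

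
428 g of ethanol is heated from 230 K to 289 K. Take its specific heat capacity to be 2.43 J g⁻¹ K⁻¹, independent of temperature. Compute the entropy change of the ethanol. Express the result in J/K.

ΔS = 237 J/K

ΔS = ∫dQ_rev/T = m c ln(T₂/T₁) = 428 × 2.43 × ln(289/230) = 237 J/K.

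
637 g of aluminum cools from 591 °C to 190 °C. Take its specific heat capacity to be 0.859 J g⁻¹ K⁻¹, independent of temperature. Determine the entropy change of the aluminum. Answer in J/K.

ΔS = -341 J/K

In kelvin: T₁ = 864.15 K, T₂ = 463.15 K. ΔS = ∫dQ_rev/T = m c ln(T₂/T₁) = 637 × 0.859 × ln(463.15/864.15) = -341 J/K.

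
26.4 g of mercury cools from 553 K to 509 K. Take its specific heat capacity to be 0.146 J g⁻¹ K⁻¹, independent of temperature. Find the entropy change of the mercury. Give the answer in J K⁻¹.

ΔS = ∫dQ_rev/T = m c ln(T₂/T₁) = 26.4 × 0.146 × ln(509/553) = -0.32 J/K.

ΔS = -0.32 J/K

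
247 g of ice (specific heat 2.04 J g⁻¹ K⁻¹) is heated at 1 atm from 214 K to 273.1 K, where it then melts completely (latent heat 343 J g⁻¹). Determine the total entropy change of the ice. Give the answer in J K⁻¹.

ΔS = 433 J/K

Warming step: ΔS₁ = m c ln(T_tr/T_i) = 247 × 2.04 × ln(273.1/214) = 122.9 J/K.
Phase change: ΔS₂ = +mL/T_tr = 247 × 343 / 273.1 = 310.2 J/K.
ΔS_total = (122.9) + (310.2) = 433 J/K.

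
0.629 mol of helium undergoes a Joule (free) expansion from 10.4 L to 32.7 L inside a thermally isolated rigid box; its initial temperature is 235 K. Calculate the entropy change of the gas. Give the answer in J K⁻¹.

No heat is exchanged and no work is done, so the ideal-gas temperature stays constant.
Entropy is a state function; using a reversible isothermal path, ΔS_gas = nR ln(V₂/V₁) = 0.629 × 8.314 × ln(32.7/10.4) = 5.99 J/K.

ΔS_gas = 5.99 J/K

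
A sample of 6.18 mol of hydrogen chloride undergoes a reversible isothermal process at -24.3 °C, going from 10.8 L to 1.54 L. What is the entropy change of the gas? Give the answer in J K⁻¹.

For an isothermal ideal gas ΔS_gas = nR ln(V₂/V₁) = 6.18 × 8.314 × ln(1.54/10.8) = -100 J/K.

ΔS_gas = -100 J/K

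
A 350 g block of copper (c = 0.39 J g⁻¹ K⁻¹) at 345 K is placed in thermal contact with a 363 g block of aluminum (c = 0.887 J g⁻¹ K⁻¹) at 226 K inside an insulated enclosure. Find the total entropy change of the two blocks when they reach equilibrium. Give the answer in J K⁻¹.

ΔS_total = 9.03 J/K

Energy balance: T_f = (m₁c₁T₁ + m₂c₂T₂)/(m₁c₁ + m₂c₂) = 261.43 K.
ΔS₁ = m₁c₁ ln(T_f/T₁) = 136.5 × ln(261.43/345) = -37.86 J/K.
ΔS₂ = m₂c₂ ln(T_f/T₂) = 321.981 × ln(261.43/226) = 46.89 J/K.
ΔS_total = -37.86 + 46.89 = 9.03 J/K.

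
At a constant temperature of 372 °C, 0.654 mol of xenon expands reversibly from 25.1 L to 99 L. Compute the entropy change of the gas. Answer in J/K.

For an isothermal ideal gas ΔS_gas = nR ln(V₂/V₁) = 0.654 × 8.314 × ln(99/25.1) = 7.46 J/K.

ΔS_gas = 7.46 J/K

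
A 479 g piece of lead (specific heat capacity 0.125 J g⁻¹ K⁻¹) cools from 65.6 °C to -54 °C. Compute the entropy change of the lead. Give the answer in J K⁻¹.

In kelvin: T₁ = 338.75 K, T₂ = 219.15 K. ΔS = ∫dQ_rev/T = m c ln(T₂/T₁) = 479 × 0.125 × ln(219.15/338.75) = -26.1 J/K.

ΔS = -26.1 J/K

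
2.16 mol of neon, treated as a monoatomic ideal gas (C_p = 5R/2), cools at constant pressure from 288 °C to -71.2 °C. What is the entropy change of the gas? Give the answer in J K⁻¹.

In kelvin: T₁ = 561.15 K, T₂ = 201.95 K. At constant pressure, ΔS = nC_p ln(T₂/T₁) with C_p = 5R/2 = 20.79 J mol⁻¹ K⁻¹.
ΔS = 2.16 × 20.79 × ln(201.95/561.15) = -45.9 J/K.

ΔS = -45.9 J/K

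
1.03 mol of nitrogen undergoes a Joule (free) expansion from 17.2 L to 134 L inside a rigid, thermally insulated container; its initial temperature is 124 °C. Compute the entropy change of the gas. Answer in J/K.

No heat is exchanged and no work is done, so the ideal-gas temperature stays constant.
Entropy is a state function; using a reversible isothermal path, ΔS_gas = nR ln(V₂/V₁) = 1.03 × 8.314 × ln(134/17.2) = 17.6 J/K.

ΔS_gas = 17.6 J/K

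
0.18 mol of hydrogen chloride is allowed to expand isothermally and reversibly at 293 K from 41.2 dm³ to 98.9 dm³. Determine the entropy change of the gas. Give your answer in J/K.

ΔS_gas = 1.31 J/K

For an isothermal ideal gas ΔS_gas = nR ln(V₂/V₁) = 0.18 × 8.314 × ln(98.9/41.2) = 1.31 J/K.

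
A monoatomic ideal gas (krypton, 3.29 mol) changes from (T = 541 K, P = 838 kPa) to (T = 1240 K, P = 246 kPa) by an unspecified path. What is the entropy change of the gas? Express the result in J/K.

ΔS = 90.2 J/K

ΔS = nC_p ln(T₂/T₁) − nR ln(P₂/P₁), with C_p = 5R/2 = 20.79 J mol⁻¹ K⁻¹ for a monoatomic ideal gas.
ΔS = 3.29 × [20.79 × ln(1240/541) − 8.314 × ln(246/838)] = 90.2 J/K.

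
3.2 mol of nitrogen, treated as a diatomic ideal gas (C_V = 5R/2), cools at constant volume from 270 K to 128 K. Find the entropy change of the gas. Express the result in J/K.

At constant volume, ΔS = nC_V ln(T₂/T₁) with C_V = 5R/2 = 20.79 J mol⁻¹ K⁻¹.
ΔS = 3.2 × 20.79 × ln(128/270) = -49.6 J/K.

ΔS = -49.6 J/K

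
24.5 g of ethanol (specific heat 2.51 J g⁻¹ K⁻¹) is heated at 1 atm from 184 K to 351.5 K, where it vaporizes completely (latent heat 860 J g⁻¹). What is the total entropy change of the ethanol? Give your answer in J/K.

Warming step: ΔS₁ = m c ln(T_tr/T_i) = 24.5 × 2.51 × ln(351.5/184) = 39.8 J/K.
Phase change: ΔS₂ = +mL/T_tr = 24.5 × 860 / 351.5 = 59.94 J/K.
ΔS_total = (39.8) + (59.94) = 99.7 J/K.

ΔS = 99.7 J/K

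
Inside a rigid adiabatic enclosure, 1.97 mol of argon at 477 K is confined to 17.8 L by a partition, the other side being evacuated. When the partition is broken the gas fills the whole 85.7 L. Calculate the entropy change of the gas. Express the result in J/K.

ΔS_gas = 25.7 J/K

No heat is exchanged and no work is done, so the ideal-gas temperature stays constant.
Entropy is a state function; using a reversible isothermal path, ΔS_gas = nR ln(V₂/V₁) = 1.97 × 8.314 × ln(85.7/17.8) = 25.7 J/K.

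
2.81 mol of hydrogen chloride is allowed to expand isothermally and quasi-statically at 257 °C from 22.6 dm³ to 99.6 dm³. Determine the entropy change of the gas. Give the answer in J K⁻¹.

ΔS_gas = 34.7 J/K

For an isothermal ideal gas ΔS_gas = nR ln(V₂/V₁) = 2.81 × 8.314 × ln(99.6/22.6) = 34.7 J/K.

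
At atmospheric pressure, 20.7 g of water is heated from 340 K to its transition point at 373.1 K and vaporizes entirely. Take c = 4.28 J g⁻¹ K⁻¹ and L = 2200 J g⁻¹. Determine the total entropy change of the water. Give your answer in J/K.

ΔS = 130 J/K

Warming step: ΔS₁ = m c ln(T_tr/T_i) = 20.7 × 4.28 × ln(373.1/340) = 8.231 J/K.
Phase change: ΔS₂ = +mL/T_tr = 20.7 × 2200 / 373.1 = 122.1 J/K.
ΔS_total = (8.231) + (122.1) = 130 J/K.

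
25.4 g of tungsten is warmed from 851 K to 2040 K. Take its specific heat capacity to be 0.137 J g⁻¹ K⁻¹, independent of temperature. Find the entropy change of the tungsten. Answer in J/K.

ΔS = 3.04 J/K

ΔS = ∫dQ_rev/T = m c ln(T₂/T₁) = 25.4 × 0.137 × ln(2040/851) = 3.04 J/K.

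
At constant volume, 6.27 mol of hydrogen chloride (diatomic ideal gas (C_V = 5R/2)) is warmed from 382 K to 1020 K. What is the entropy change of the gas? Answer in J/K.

ΔS = 128 J/K

At constant volume, ΔS = nC_V ln(T₂/T₁) with C_V = 5R/2 = 20.79 J mol⁻¹ K⁻¹.
ΔS = 6.27 × 20.79 × ln(1020/382) = 128 J/K.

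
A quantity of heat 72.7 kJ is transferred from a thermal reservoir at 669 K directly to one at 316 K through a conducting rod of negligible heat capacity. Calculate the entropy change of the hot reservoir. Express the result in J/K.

ΔS_hot = -109 J/K

The hot reservoir loses heat Q, so ΔS_hot = −Q/T_H = −72700/669 = -109 J/K.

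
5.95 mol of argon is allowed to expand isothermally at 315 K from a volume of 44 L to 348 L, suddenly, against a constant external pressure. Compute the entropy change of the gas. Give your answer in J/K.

ΔS_gas = 102 J/K

Entropy is a state function, so ΔS_gas depends only on the end states.
For an isothermal ideal gas ΔS_gas = nR ln(V₂/V₁) = 5.95 × 8.314 × ln(348/44) = 102 J/K.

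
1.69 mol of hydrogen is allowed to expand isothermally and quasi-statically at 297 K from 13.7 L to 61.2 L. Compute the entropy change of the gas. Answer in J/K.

ΔS_gas = 21 J/K

For an isothermal ideal gas ΔS_gas = nR ln(V₂/V₁) = 1.69 × 8.314 × ln(61.2/13.7) = 21 J/K.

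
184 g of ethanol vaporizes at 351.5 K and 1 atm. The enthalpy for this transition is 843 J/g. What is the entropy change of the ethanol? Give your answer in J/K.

Heat absorbed by the substance: Q = mL = 184 × 843 = 155112 J.
At constant T, ΔS = Q_rev/T = 155112 / 351.5 = 441 J/K.

ΔS = 441 J/K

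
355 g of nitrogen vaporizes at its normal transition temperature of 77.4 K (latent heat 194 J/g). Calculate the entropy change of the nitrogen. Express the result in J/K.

Heat absorbed by the substance: Q = mL = 355 × 194 = 68870 J.
At constant T, ΔS = Q_rev/T = 68870 / 77.4 = 890 J/K.

ΔS = 890 J/K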